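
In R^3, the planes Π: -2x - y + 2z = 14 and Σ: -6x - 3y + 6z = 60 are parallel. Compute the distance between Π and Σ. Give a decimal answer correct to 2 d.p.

2.00

Rescale Σ by 1/3: -2x - y + 2z = 20. Then distance = |14 − 20| / √9 ≈ 2.00.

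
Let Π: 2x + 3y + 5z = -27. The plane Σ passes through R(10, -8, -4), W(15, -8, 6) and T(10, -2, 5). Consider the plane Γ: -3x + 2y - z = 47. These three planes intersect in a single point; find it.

(-6, 10, -9)

RW = (5, 0, 10), RT = (0, 6, 9); a normal to Σ is RW × RT = (-60, -45, 30).
Using R: Σ has equation -60x - 45y + 30z = -360.
Solving the 3×3 linear system 2x + 3y + 5z = -27, -60x - 45y + 30z = -360, -3x + 2y - z = 47 (e.g. by elimination or Cramer's rule, determinant = -1755) gives (-6, 10, -9).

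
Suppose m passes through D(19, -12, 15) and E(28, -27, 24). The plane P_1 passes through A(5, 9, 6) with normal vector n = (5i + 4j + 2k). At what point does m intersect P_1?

A direction vector for m is E − D = (9, -15, 9).
P_1: n·r = n·A gives 5x + 4y + 2z = 73.
Substitute r = (19, -12, 15) + t(9, -15, 9) into the plane: 77 + 3t = 73, so t = -4/3.
Intersection: (19, -12, 15) + (-4/3)·(9, -15, 9) = (7, 8, 3).

(7, 8, 3)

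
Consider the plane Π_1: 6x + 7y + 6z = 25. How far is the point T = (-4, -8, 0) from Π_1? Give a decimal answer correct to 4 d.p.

n·T − d = (6)·(-4) + (7)·(-8) + (6)·(0) − 25 = -105; |n| = √121.
Distance = |-105| / √121 = 105/√121 ≈ 9.5455.

9.5455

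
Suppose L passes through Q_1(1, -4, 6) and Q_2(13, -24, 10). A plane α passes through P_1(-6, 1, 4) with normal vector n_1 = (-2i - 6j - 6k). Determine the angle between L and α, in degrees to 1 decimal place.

A direction vector for L is Q_2 − Q_1 = (12, -20, 4).
α: n_1·r = n_1·P_1 gives -2x - 6y - 6z = -18.
sin θ = |n·v| / (|n||v|) = |72| / (√76 · √560) = 0.34901.
θ ≈ 20.4°.

20.4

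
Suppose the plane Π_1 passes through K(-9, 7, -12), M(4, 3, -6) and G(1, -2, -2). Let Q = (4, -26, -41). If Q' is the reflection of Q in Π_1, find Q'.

(-8, 34, 25)

KM = (13, -4, 6), KG = (10, -9, 10); a normal to Π_1 is KM × KG = (14, -70, -77).
Using K: Π_1 has equation 14x - 70y - 77z = 308.
λ = (n·Q − d)/|n|² = (5033 − 308)/11025 = 3/7.
Reflection = Q − 2λn = (4, -26, -41) − (6/7)·(14, -70, -77) = (-8, 34, 25).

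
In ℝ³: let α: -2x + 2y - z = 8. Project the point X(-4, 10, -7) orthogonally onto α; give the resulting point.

Foot = X − λn with λ = (n·X − d)/|n|² = (35 − 8)/9 = 3.
Foot = (-4, 10, -7) − 3·(-2, 2, -1) = (2, 4, -4).

(2, 4, -4)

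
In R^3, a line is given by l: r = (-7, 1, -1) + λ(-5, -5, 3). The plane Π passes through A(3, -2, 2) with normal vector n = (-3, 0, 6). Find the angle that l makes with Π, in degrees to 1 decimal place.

Π: n·r = n·A gives -3x + 6z = 3.
sin θ = |n·v| / (|n||v|) = |33| / (√45 · √59) = 0.64044.
θ ≈ 39.8°.

39.8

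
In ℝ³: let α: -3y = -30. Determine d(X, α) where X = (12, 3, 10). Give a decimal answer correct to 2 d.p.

7.00

n·X − d = (0)·(12) + (-3)·(3) + (0)·(10) − (-30) = 21; |n| = √9.
Distance = |21| / √9 = 21/√9 ≈ 7.00.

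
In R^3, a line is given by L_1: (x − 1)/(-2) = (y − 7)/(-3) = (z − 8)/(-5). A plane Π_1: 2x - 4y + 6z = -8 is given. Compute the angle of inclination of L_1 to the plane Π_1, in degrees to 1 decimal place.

L_1 has direction (-2, -3, -5) through (1, 7, 8).
sin θ = |n·v| / (|n||v|) = |-22| / (√56 · √38) = 0.47691.
θ ≈ 28.5°.

28.5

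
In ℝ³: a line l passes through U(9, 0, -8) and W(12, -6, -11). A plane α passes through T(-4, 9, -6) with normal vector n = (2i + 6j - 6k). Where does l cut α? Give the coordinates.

A direction vector for l is W − U = (3, -6, -3).
α: n·r = n·T gives 2x + 6y - 6z = 82.
Substitute r = (9, 0, -8) + t(3, -6, -3) into the plane: 66 + (-12)t = 82, so t = -4/3.
Intersection: (9, 0, -8) + (-4/3)·(3, -6, -3) = (5, 8, -4).

(5, 8, -4)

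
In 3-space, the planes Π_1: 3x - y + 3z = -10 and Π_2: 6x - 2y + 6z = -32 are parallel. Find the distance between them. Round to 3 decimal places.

1.376

Rescale Π_2 by 1/2: 3x - y + 3z = -16. Then distance = |-10 − (-16)| / √19 ≈ 1.376.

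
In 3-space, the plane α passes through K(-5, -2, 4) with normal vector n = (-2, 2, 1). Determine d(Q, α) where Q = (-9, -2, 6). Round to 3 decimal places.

α: n·r = n·K gives -2x + 2y + z = 10.
n·Q − d = (-2)·(-9) + (2)·(-2) + (1)·(6) − 10 = 10; |n| = √9.
Distance = |10| / √9 = 10/√9 ≈ 3.333.

3.333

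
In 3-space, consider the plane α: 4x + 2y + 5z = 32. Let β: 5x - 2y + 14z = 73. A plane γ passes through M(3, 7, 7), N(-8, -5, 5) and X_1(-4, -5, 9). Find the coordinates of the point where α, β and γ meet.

MN = (-11, -12, -2), MX_1 = (-7, -12, 2); a normal to γ is MN × MX_1 = (-48, 36, 48).
Using M: γ has equation -48x + 36y + 48z = 444.
Solving the 3×3 linear system 4x + 2y + 5z = 32, 5x - 2y + 14z = 73, -48x + 36y + 48z = 444 (e.g. by elimination or Cramer's rule, determinant = -3804) gives (-1, 3, 6).

(-1, 3, 6)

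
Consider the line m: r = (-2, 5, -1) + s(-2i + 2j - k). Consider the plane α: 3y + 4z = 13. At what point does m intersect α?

(-4, 7, -2)

Substitute r = (-2, 5, -1) + t(-2, 2, -1) into the plane: 11 + 2t = 13, so t = 1.
Intersection: (-2, 5, -1) + 1·(-2, 2, -1) = (-4, 7, -2).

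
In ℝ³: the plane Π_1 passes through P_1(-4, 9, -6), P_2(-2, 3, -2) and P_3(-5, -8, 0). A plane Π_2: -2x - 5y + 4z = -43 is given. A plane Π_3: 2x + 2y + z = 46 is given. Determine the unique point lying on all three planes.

(11, 9, 6)

P_1P_2 = (2, -6, 4), P_1P_3 = (-1, -17, 6); a normal to Π_1 is P_1P_2 × P_1P_3 = (32, -16, -40).
Using P_1: Π_1 has equation 32x - 16y - 40z = -32.
Solving the 3×3 linear system 32x - 16y - 40z = -32, -2x - 5y + 4z = -43, 2x + 2y + z = 46 (e.g. by elimination or Cramer's rule, determinant = -816) gives (11, 9, 6).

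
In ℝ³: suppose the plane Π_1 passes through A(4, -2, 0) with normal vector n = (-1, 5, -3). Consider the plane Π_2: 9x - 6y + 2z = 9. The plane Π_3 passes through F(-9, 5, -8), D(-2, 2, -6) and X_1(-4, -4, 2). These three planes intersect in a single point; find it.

Π_1: n·r = n·A gives -x + 5y - 3z = -14.
FD = (7, -3, 2), FX_1 = (5, -9, 10); a normal to Π_3 is FD × FX_1 = (-12, -60, -48).
Using F: Π_3 has equation -12x - 60y - 48z = 192.
Solving the 3×3 linear system -x + 5y - 3z = -14, 9x - 6y + 2z = 9, -12x - 60y - 48z = 192 (e.g. by elimination or Cramer's rule, determinant = 3468) gives (-1, -3, 0).

(-1, -3, 0)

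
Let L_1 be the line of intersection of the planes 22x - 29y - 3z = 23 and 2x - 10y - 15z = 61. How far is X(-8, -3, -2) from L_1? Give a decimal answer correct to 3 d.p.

3.033

Direction of L_1: (22, -29, -3) × (2, -10, -15) = (405, 324, -162).
A point on L_1: solving the two plane equations with x = -2 gives (-2, -2, -3).
Taking (-2, -2, -3) on L_1 with direction v = (405, 324, -162): w = X − (-2, -2, -3) = (-6, -1, 1), and w × v = (-162, -567, -1539).
Distance = |w × v| / |v| = √2716254 / √295245 ≈ 3.033.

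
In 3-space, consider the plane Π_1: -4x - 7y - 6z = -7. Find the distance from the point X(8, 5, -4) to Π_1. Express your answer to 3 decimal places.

3.582

n·X − d = (-4)·(8) + (-7)·(5) + (-6)·(-4) − (-7) = -36; |n| = √101.
Distance = |-36| / √101 = 36/√101 ≈ 3.582.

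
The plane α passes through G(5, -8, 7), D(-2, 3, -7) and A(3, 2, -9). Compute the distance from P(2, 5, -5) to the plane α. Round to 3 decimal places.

3.952

GD = (-7, 11, -14), GA = (-2, 10, -16); a normal to α is GD × GA = (-36, -84, -48).
Using G: α has equation -36x - 84y - 48z = 156.
n·P − d = (-36)·(2) + (-84)·(5) + (-48)·(-5) − 156 = -408; |n| = √10656.
Distance = |-408| / √10656 = 408/√10656 ≈ 3.952.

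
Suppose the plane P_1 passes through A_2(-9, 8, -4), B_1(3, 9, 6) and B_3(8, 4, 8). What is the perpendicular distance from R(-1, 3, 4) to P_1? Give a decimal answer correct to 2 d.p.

A_2B_1 = (12, 1, 10), A_2B_3 = (17, -4, 12); a normal to P_1 is A_2B_1 × A_2B_3 = (52, 26, -65).
Using A_2: P_1 has equation 52x + 26y - 65z = 0.
n·R − d = (52)·(-1) + (26)·(3) + (-65)·(4) − 0 = -234; |n| = √7605.
Distance = |-234| / √7605 = 234/√7605 ≈ 2.68.

2.68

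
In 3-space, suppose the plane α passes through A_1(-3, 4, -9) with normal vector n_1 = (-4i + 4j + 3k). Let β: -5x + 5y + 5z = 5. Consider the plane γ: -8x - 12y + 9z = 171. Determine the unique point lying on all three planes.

α: n_1·r = n_1·A_1 gives -4x + 4y + 3z = 1.
Solving the 3×3 linear system -4x + 4y + 3z = 1, -5x + 5y + 5z = 5, -8x - 12y + 9z = 171 (e.g. by elimination or Cramer's rule, determinant = -100) gives (-6, -8, 3).

(-6, -8, 3)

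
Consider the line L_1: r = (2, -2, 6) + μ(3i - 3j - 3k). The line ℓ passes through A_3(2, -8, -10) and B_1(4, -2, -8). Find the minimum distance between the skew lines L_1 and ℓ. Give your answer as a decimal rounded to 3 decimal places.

10.614

A direction vector for ℓ is B_1 − A_3 = (2, 6, 2).
Common perpendicular direction n = (3, -3, -3) × (2, 6, 2) = (12, -12, 24).
With w = (2, -8, -10) − (2, -2, 6) = (0, -6, -16), w · n = -312.
Distance = |w · n| / |n| = |-312| / √864 ≈ 10.614.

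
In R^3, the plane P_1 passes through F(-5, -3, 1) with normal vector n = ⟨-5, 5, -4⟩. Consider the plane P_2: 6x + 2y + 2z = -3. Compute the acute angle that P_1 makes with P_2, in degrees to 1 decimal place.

P_1: n·r = n·F gives -5x + 5y - 4z = 6.
cos θ = |n₁·n₂| / (|n₁||n₂|) = |-28| / (√66 · √44).
θ = arccos(0.51959) ≈ 58.7°.

58.7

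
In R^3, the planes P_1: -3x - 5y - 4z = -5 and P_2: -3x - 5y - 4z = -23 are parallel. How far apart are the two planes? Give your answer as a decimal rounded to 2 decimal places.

2.55

Same normal n = (-3, -5, -4) with |n| = √50; distance = |-5 − (-23)| / |n| = 18/√50 ≈ 2.55.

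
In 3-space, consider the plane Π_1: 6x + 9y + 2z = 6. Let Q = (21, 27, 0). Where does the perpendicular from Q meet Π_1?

(3, 0, -6)

Foot = Q − λn with λ = (n·Q − d)/|n|² = (369 − 6)/121 = 3.
Foot = (21, 27, 0) − 3·(6, 9, 2) = (3, 0, -6).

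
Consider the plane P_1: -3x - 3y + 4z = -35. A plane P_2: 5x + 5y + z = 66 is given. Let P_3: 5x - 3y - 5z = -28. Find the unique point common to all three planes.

Solving the 3×3 linear system -3x - 3y + 4z = -35, 5x + 5y + z = 66, 5x - 3y - 5z = -28 (e.g. by elimination or Cramer's rule, determinant = -184) gives (2, 11, 1).

(2, 11, 1)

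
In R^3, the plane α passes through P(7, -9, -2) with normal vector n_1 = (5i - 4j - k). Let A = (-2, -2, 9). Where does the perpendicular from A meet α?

α: n_1·r = n_1·P gives 5x - 4y - z = 73.
Foot = A − λn with λ = (n·A − d)/|n|² = (-11 − 73)/42 = -2.
Foot = (-2, -2, 9) − (-2)·(5, -4, -1) = (8, -10, 7).

(8, -10, 7)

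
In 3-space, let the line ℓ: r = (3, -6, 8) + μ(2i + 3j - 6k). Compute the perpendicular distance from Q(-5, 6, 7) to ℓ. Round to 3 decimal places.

13.972

Taking (3, -6, 8) on ℓ with direction v = (2, 3, -6): w = Q − (3, -6, 8) = (-8, 12, -1), and w × v = (-69, -50, -48).
Distance = |w × v| / |v| = √9565 / √49 ≈ 13.972.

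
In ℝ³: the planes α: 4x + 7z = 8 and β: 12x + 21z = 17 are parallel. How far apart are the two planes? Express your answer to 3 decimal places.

0.289

Rescale β by 1/3: 4x + 7z = 17/3. Then distance = |8 − (17/3)| / √65 ≈ 0.289.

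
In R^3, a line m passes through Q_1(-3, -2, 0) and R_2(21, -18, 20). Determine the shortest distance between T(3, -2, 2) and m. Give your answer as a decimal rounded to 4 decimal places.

3.5383

A direction vector for m is R_2 − Q_1 = (24, -16, 20).
Taking (-3, -2, 0) on m with direction v = (24, -16, 20): w = T − (-3, -2, 0) = (6, 0, 2), and w × v = (32, -72, -96).
Distance = |w × v| / |v| = √15424 / √1232 ≈ 3.5383.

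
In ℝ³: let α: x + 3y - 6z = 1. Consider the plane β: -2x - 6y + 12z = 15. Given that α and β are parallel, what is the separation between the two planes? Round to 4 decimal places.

1.2533

Rescale β by 1/(-2): x + 3y - 6z = -15/2. Then distance = |1 − (-15/2)| / √46 ≈ 1.2533.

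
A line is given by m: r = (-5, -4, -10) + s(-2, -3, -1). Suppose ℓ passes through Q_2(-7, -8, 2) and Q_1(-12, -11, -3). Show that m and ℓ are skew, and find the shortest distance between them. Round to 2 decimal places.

7.08

A direction vector for ℓ is Q_1 − Q_2 = (-5, -3, -5).
Common perpendicular direction n = (-2, -3, -1) × (-5, -3, -5) = (12, -5, -9).
With w = (-7, -8, 2) − (-5, -4, -10) = (-2, -4, 12), w · n = -112.
Since n ≠ 0 the lines are not parallel, and w · n = -112 ≠ 0 so they do not intersect; hence they are skew.
Distance = |w · n| / |n| = |-112| / √250 ≈ 7.08.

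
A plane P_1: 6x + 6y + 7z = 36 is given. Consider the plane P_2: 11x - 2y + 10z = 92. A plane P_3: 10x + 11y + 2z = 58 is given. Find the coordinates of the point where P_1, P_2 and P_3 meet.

(8, -2, 0)

Solving the 3×3 linear system 6x + 6y + 7z = 36, 11x - 2y + 10z = 92, 10x + 11y + 2z = 58 (e.g. by elimination or Cramer's rule, determinant = 771) gives (8, -2, 0).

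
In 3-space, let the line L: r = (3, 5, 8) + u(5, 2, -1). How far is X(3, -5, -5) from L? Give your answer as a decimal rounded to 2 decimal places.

16.35

Taking (3, 5, 8) on L with direction v = (5, 2, -1): w = X − (3, 5, 8) = (0, -10, -13), and w × v = (36, -65, 50).
Distance = |w × v| / |v| = √8021 / √30 ≈ 16.35.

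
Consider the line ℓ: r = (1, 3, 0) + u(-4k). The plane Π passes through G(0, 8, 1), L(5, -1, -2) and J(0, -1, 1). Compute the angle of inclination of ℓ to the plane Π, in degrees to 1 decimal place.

GL = (5, -9, -3), GJ = (0, -9, 0); a normal to Π is GL × GJ = (-27, 0, -45).
Using G: Π has equation -27x - 45z = -45.
sin θ = |n·v| / (|n||v|) = |180| / (√2754 · √16) = 0.85749.
θ ≈ 59.0°.

59.0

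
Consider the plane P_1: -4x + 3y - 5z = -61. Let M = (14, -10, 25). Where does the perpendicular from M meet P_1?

(2, -1, 10)

Foot = M − λn with λ = (n·M − d)/|n|² = (-211 − (-61))/50 = -3.
Foot = (14, -10, 25) − (-3)·(-4, 3, -5) = (2, -1, 10).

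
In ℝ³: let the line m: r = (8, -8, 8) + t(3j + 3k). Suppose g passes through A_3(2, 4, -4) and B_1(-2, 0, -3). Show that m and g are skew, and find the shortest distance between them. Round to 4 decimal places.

A direction vector for g is B_1 − A_3 = (-4, -4, 1).
Common perpendicular direction n = (0, 3, 3) × (-4, -4, 1) = (15, -12, 12).
With w = (2, 4, -4) − (8, -8, 8) = (-6, 12, -12), w · n = -378.
Since n ≠ 0 the lines are not parallel, and w · n = -378 ≠ 0 so they do not intersect; hence they are skew.
Distance = |w · n| / |n| = |-378| / √513 ≈ 16.6891.

16.6891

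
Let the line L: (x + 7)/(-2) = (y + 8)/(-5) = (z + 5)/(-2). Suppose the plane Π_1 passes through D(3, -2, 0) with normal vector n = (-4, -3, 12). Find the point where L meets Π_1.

L has direction (-2, -5, -2) through (-7, -8, -5).
Π_1: n·r = n·D gives -4x - 3y + 12z = -6.
Substitute r = (-7, -8, -5) + t(-2, -5, -2) into the plane: -8 + (-1)t = -6, so t = -2.
Intersection: (-7, -8, -5) + (-2)·(-2, -5, -2) = (-3, 2, -1).

(-3, 2, -1)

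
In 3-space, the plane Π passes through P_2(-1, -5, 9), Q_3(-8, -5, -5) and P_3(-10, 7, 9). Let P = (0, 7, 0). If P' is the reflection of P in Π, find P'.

P_2Q_3 = (-7, 0, -14), P_2P_3 = (-9, 12, 0); a normal to Π is P_2Q_3 × P_2P_3 = (168, 126, -84).
Using P_2: Π has equation 168x + 126y - 84z = -1554.
λ = (n·P − d)/|n|² = (882 − (-1554))/51156 = 1/21.
Reflection = P − 2λn = (0, 7, 0) − (2/21)·(168, 126, -84) = (-16, -5, 8).

(-16, -5, 8)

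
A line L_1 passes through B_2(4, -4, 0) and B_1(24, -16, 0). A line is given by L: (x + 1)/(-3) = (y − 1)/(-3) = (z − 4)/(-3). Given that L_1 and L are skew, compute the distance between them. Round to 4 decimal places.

2.2223

A direction vector for L_1 is B_1 − B_2 = (20, -12, 0).
L has direction (-3, -3, -3) through (-1, 1, 4).
Common perpendicular direction n = (20, -12, 0) × (-3, -3, -3) = (36, 60, -96).
With w = (-1, 1, 4) − (4, -4, 0) = (-5, 5, 4), w · n = -264.
Distance = |w · n| / |n| = |-264| / √14112 ≈ 2.2223.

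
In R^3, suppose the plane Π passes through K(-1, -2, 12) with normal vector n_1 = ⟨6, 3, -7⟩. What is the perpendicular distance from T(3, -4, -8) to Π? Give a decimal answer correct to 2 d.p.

16.30

Π: n_1·r = n_1·K gives 6x + 3y - 7z = -96.
n·T − d = (6)·(3) + (3)·(-4) + (-7)·(-8) − (-96) = 158; |n| = √94.
Distance = |158| / √94 = 158/√94 ≈ 16.30.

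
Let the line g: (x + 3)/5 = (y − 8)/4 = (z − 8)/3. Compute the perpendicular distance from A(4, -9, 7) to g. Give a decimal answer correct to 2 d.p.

17.69

g has direction (5, 4, 3) through (-3, 8, 8).
Taking (-3, 8, 8) on g with direction v = (5, 4, 3): w = A − (-3, 8, 8) = (7, -17, -1), and w × v = (-47, -26, 113).
Distance = |w × v| / |v| = √15654 / √50 ≈ 17.69.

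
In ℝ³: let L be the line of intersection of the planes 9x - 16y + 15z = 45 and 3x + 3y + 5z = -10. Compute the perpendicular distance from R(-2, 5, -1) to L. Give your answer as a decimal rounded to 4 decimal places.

Direction of L: (9, -16, 15) × (3, 3, 5) = (-125, 0, 75).
A point on L: solving the two plane equations with x = 3 gives (3, -3, -2).
Taking (3, -3, -2) on L with direction v = (-125, 0, 75): w = R − (3, -3, -2) = (-5, 8, 1), and w × v = (600, 250, 1000).
Distance = |w × v| / |v| = √1422500 / √21250 ≈ 8.1818.

8.1818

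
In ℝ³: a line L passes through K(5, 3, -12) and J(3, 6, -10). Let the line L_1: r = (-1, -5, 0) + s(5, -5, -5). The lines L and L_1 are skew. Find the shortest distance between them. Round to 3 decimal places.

4.243

A direction vector for L is J − K = (-2, 3, 2).
Common perpendicular direction n = (-2, 3, 2) × (5, -5, -5) = (-5, 0, -5).
With w = (-1, -5, 0) − (5, 3, -12) = (-6, -8, 12), w · n = -30.
Distance = |w · n| / |n| = |-30| / √50 ≈ 4.243.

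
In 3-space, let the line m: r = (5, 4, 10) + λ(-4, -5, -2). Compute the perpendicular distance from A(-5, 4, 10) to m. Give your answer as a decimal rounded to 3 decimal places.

Taking (5, 4, 10) on m with direction v = (-4, -5, -2): w = A − (5, 4, 10) = (-10, 0, 0), and w × v = (0, -20, 50).
Distance = |w × v| / |v| = √2900 / √45 ≈ 8.028.

8.028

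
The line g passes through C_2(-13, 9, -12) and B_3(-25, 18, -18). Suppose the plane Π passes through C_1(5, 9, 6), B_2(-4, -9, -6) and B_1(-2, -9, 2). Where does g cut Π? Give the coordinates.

A direction vector for g is B_3 − C_2 = (-12, 9, -6).
C_1B_2 = (-9, -18, -12), C_1B_1 = (-7, -18, -4); a normal to Π is C_1B_2 × C_1B_1 = (-144, 48, 36).
Using C_1: Π has equation -144x + 48y + 36z = -72.
Substitute r = (-13, 9, -12) + t(-12, 9, -6) into the plane: 1872 + 1944t = -72, so t = -1.
Intersection: (-13, 9, -12) + (-1)·(-12, 9, -6) = (-1, 0, -6).

(-1, 0, -6)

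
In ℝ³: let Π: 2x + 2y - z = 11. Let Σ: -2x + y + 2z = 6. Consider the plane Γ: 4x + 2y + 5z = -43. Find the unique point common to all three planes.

(-6, 8, -7)

Solving the 3×3 linear system 2x + 2y - z = 11, -2x + y + 2z = 6, 4x + 2y + 5z = -43 (e.g. by elimination or Cramer's rule, determinant = 46) gives (-6, 8, -7).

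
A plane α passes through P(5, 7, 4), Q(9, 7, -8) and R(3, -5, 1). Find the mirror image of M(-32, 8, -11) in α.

PQ = (4, 0, -12), PR = (-2, -12, -3); a normal to α is PQ × PR = (-144, 36, -48).
Using P: α has equation -144x + 36y - 48z = -660.
λ = (n·M − d)/|n|² = (5424 − (-660))/24336 = 1/4.
Reflection = M − 2λn = (-32, 8, -11) − (1/2)·(-144, 36, -48) = (40, -10, 13).

(40, -10, 13)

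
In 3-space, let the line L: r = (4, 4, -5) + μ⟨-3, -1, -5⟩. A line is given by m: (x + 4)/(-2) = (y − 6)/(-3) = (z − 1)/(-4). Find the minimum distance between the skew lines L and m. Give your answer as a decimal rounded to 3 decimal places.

m has direction (-2, -3, -4) through (-4, 6, 1).
Common perpendicular direction n = (-3, -1, -5) × (-2, -3, -4) = (-11, -2, 7).
With w = (-4, 6, 1) − (4, 4, -5) = (-8, 2, 6), w · n = 126.
Distance = |w · n| / |n| = |126| / √174 ≈ 9.552.

9.552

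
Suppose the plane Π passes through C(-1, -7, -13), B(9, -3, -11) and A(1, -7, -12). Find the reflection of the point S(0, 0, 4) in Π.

CB = (10, 4, 2), CA = (2, 0, 1); a normal to Π is CB × CA = (4, -6, -8).
Using C: Π has equation 4x - 6y - 8z = 142.
λ = (n·S − d)/|n|² = (-32 − 142)/116 = -3/2.
Reflection = S − 2λn = (0, 0, 4) − (-3)·(4, -6, -8) = (12, -18, -20).

(12, -18, -20)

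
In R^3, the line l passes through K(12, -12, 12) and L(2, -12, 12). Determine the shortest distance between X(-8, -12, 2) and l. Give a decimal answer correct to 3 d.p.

10.000

A direction vector for l is L − K = (-10, 0, 0).
Taking (12, -12, 12) on l with direction v = (-10, 0, 0): w = X − (12, -12, 12) = (-20, 0, -10), and w × v = (0, 100, 0).
Distance = |w × v| / |v| = √10000 / √100 ≈ 10.000.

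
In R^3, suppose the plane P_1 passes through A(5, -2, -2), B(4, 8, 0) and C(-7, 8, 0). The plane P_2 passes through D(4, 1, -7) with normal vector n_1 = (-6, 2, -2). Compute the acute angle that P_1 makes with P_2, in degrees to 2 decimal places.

AB = (-1, 10, 2), AC = (-12, 10, 2); a normal to P_1 is AB × AC = (0, -22, 110).
Using A: P_1 has equation -22y + 110z = -176.
P_2: n_1·r = n_1·D gives -6x + 2y - 2z = -8.
cos θ = |n₁·n₂| / (|n₁||n₂|) = |-264| / (√12584 · √44).
θ = arccos(0.35479) ≈ 69.22°.

69.22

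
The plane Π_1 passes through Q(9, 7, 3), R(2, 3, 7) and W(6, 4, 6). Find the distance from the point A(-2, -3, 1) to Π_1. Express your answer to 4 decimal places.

8.4853

QR = (-7, -4, 4), QW = (-3, -3, 3); a normal to Π_1 is QR × QW = (0, 9, 9).
Using Q: Π_1 has equation 9y + 9z = 90.
n·A − d = (0)·(-2) + (9)·(-3) + (9)·(1) − 90 = -108; |n| = √162.
Distance = |-108| / √162 = 108/√162 ≈ 8.4853.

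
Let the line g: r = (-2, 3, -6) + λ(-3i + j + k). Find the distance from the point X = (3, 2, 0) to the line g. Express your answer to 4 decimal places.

Taking (-2, 3, -6) on g with direction v = (-3, 1, 1): w = X − (-2, 3, -6) = (5, -1, 6), and w × v = (-7, -23, 2).
Distance = |w × v| / |v| = √582 / √11 ≈ 7.2739.

7.2739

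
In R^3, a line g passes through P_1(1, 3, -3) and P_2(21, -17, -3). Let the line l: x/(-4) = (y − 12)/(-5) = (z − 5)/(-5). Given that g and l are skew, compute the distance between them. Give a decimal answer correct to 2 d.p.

A direction vector for g is P_2 − P_1 = (20, -20, 0).
l has direction (-4, -5, -5) through (0, 12, 5).
Common perpendicular direction n = (20, -20, 0) × (-4, -5, -5) = (100, 100, -180).
With w = (0, 12, 5) − (1, 3, -3) = (-1, 9, 8), w · n = -640.
Distance = |w · n| / |n| = |-640| / √52400 ≈ 2.80.

2.80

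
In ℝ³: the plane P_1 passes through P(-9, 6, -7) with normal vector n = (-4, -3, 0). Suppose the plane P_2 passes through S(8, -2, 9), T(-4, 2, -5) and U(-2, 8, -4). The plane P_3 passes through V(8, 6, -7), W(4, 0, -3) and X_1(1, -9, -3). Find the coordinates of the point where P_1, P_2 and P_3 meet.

(0, -6, 1)

P_1: n·r = n·P gives -4x - 3y = 18.
ST = (-12, 4, -14), SU = (-10, 10, -13); a normal to P_2 is ST × SU = (88, -16, -80).
Using S: P_2 has equation 88x - 16y - 80z = 16.
VW = (-4, -6, 4), VX_1 = (-7, -15, 4); a normal to P_3 is VW × VX_1 = (36, -12, 18).
Using V: P_3 has equation 36x - 12y + 18z = 90.
Solving the 3×3 linear system -4x - 3y = 18, 88x - 16y - 80z = 16, 36x - 12y + 18z = 90 (e.g. by elimination or Cramer's rule, determinant = 18384) gives (0, -6, 1).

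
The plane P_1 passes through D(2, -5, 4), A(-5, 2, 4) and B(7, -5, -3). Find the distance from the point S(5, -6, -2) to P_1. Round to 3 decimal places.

1.443

DA = (-7, 7, 0), DB = (5, 0, -7); a normal to P_1 is DA × DB = (-49, -49, -35).
Using D: P_1 has equation -49x - 49y - 35z = 7.
n·S − d = (-49)·(5) + (-49)·(-6) + (-35)·(-2) − 7 = 112; |n| = √6027.
Distance = |112| / √6027 = 112/√6027 ≈ 1.443.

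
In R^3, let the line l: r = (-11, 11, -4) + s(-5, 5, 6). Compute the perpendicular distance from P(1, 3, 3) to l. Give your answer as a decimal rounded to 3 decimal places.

14.761

Taking (-11, 11, -4) on l with direction v = (-5, 5, 6): w = P − (-11, 11, -4) = (12, -8, 7), and w × v = (-83, -107, 20).
Distance = |w × v| / |v| = √18738 / √86 ≈ 14.761.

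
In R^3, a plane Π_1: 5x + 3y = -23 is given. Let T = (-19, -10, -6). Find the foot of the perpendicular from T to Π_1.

(-4, -1, -6)

Foot = T − λn with λ = (n·T − d)/|n|² = (-125 − (-23))/34 = -3.
Foot = (-19, -10, -6) − (-3)·(5, 3, 0) = (-4, -1, -6).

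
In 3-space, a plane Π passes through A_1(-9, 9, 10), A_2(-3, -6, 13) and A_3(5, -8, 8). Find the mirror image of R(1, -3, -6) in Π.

A_1A_2 = (6, -15, 3), A_1A_3 = (14, -17, -2); a normal to Π is A_1A_2 × A_1A_3 = (81, 54, 108).
Using A_1: Π has equation 81x + 54y + 108z = 837.
λ = (n·R − d)/|n|² = (-729 − 837)/21141 = -2/27.
Reflection = R − 2λn = (1, -3, -6) − (-4/27)·(81, 54, 108) = (13, 5, 10).

(13, 5, 10)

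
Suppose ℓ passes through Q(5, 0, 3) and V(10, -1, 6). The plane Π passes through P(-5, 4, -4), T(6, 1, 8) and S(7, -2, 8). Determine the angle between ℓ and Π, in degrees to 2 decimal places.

A direction vector for ℓ is V − Q = (5, -1, 3).
PT = (11, -3, 12), PS = (12, -6, 12); a normal to Π is PT × PS = (36, 12, -30).
Using P: Π has equation 36x + 12y - 30z = -12.
sin θ = |n·v| / (|n||v|) = |78| / (√2340 · √35) = 0.27255.
θ ≈ 15.82°.

15.82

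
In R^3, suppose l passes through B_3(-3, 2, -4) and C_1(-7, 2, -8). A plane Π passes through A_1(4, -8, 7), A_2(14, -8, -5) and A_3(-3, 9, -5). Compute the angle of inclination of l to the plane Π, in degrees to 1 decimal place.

A direction vector for l is C_1 − B_3 = (-4, 0, -4).
A_1A_2 = (10, 0, -12), A_1A_3 = (-7, 17, -12); a normal to Π is A_1A_2 × A_1A_3 = (204, 204, 170).
Using A_1: Π has equation 204x + 204y + 170z = 374.
sin θ = |n·v| / (|n||v|) = |-1496| / (√112132 · √32) = 0.78975.
θ ≈ 52.2°.

52.2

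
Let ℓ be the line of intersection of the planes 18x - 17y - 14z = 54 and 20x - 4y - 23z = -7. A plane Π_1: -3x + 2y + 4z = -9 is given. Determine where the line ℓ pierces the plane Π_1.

(-5, -6, -3)

Direction of ℓ: (18, -17, -14) × (20, -4, -23) = (335, 134, 268).
A point on ℓ: solving the two plane equations with x = 5 gives (5, -2, 5).
Substitute r = (5, -2, 5) + t(335, 134, 268) into the plane: 1 + 335t = -9, so t = -2/67.
Intersection: (5, -2, 5) + (-2/67)·(335, 134, 268) = (-5, -6, -3).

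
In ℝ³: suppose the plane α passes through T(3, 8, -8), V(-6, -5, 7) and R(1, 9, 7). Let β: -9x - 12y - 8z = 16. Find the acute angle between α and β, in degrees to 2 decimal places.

76.97

TV = (-9, -13, 15), TR = (-2, 1, 15); a normal to α is TV × TR = (-210, 105, -35).
Using T: α has equation -210x + 105y - 35z = 490.
cos θ = |n₁·n₂| / (|n₁||n₂|) = |910| / (√56350 · √289).
θ = arccos(0.22550) ≈ 76.97°.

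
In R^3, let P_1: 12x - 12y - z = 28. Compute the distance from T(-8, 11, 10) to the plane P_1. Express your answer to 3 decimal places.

n·T − d = (12)·(-8) + (-12)·(11) + (-1)·(10) − 28 = -266; |n| = √289.
Distance = |-266| / √289 = 266/√289 ≈ 15.647.

15.647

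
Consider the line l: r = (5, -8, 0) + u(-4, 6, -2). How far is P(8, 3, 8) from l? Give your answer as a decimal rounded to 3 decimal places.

12.970

Taking (5, -8, 0) on l with direction v = (-4, 6, -2): w = P − (5, -8, 0) = (3, 11, 8), and w × v = (-70, -26, 62).
Distance = |w × v| / |v| = √9420 / √56 ≈ 12.970.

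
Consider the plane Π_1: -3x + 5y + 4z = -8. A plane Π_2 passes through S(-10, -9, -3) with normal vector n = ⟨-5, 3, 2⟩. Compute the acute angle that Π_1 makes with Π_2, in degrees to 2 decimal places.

Π_2: n·r = n·S gives -5x + 3y + 2z = 17.
cos θ = |n₁·n₂| / (|n₁||n₂|) = |38| / (√50 · √38).
θ = arccos(0.87178) ≈ 29.33°.

29.33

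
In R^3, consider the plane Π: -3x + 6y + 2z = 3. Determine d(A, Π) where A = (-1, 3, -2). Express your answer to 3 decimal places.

2.000

n·A − d = (-3)·(-1) + (6)·(3) + (2)·(-2) − 3 = 14; |n| = √49.
Distance = |14| / √49 = 14/√49 ≈ 2.000.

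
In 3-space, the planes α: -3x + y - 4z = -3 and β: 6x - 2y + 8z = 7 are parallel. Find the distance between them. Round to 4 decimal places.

Rescale β by 1/(-2): -3x + y - 4z = -7/2. Then distance = |-3 − (-7/2)| / √26 ≈ 0.0981.

0.0981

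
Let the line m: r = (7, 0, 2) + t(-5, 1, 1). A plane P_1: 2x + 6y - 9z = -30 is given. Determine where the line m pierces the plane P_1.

(-3, 2, 4)

Substitute r = (7, 0, 2) + t(-5, 1, 1) into the plane: -4 + (-13)t = -30, so t = 2.
Intersection: (7, 0, 2) + 2·(-5, 1, 1) = (-3, 2, 4).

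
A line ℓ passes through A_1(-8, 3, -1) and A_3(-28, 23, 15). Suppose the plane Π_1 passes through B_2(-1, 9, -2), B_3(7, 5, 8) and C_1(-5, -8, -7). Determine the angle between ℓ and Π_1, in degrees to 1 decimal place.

A direction vector for ℓ is A_3 − A_1 = (-20, 20, 16).
B_2B_3 = (8, -4, 10), B_2C_1 = (-4, -17, -5); a normal to Π_1 is B_2B_3 × B_2C_1 = (190, 0, -152).
Using B_2: Π_1 has equation 190x - 152z = 114.
sin θ = |n·v| / (|n||v|) = |-6232| / (√59204 · √1056) = 0.78817.
θ ≈ 52.0°.

52.0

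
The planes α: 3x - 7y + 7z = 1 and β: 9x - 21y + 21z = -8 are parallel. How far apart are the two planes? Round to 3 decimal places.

0.354

Rescale β by 1/3: 3x - 7y + 7z = -8/3. Then distance = |1 − (-8/3)| / √107 ≈ 0.354.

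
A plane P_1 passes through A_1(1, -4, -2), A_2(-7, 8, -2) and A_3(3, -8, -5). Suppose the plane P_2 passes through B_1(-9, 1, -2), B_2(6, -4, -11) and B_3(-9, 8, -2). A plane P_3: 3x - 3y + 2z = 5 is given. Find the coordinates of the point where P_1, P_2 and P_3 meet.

(1, -6, -8)

A_1A_2 = (-8, 12, 0), A_1A_3 = (2, -4, -3); a normal to P_1 is A_1A_2 × A_1A_3 = (-36, -24, 8).
Using A_1: P_1 has equation -36x - 24y + 8z = 44.
B_1B_2 = (15, -5, -9), B_1B_3 = (0, 7, 0); a normal to P_2 is B_1B_2 × B_1B_3 = (63, 0, 105).
Using B_1: P_2 has equation 63x + 105z = -777.
Solving the 3×3 linear system -36x - 24y + 8z = 44, 63x + 105z = -777, 3x - 3y + 2z = 5 (e.g. by elimination or Cramer's rule, determinant = -17388) gives (1, -6, -8).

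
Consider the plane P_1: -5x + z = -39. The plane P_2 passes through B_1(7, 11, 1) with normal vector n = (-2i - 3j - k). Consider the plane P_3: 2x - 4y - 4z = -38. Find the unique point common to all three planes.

(9, 8, 6)

P_2: n·r = n·B_1 gives -2x - 3y - z = -48.
Solving the 3×3 linear system -5x + z = -39, -2x - 3y - z = -48, 2x - 4y - 4z = -38 (e.g. by elimination or Cramer's rule, determinant = -26) gives (9, 8, 6).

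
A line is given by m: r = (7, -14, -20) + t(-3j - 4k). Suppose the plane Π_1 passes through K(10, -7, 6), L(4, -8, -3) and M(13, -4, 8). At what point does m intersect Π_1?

(7, -2, -4)

KL = (-6, -1, -9), KM = (3, 3, 2); a normal to Π_1 is KL × KM = (25, -15, -15).
Using K: Π_1 has equation 25x - 15y - 15z = 265.
Substitute r = (7, -14, -20) + t(0, -3, -4) into the plane: 685 + 105t = 265, so t = -4.
Intersection: (7, -14, -20) + (-4)·(0, -3, -4) = (7, -2, -4).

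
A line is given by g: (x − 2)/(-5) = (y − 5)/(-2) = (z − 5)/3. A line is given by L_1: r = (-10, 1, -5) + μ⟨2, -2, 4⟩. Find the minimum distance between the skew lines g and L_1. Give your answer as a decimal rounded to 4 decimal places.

7.4331

g has direction (-5, -2, 3) through (2, 5, 5).
Common perpendicular direction n = (-5, -2, 3) × (2, -2, 4) = (-2, 26, 14).
With w = (-10, 1, -5) − (2, 5, 5) = (-12, -4, -10), w · n = -220.
Distance = |w · n| / |n| = |-220| / √876 ≈ 7.4331.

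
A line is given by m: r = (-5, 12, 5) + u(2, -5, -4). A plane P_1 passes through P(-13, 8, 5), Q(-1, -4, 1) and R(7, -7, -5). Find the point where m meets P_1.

(-1, 2, -3)

PQ = (12, -12, -4), PR = (20, -15, -10); a normal to P_1 is PQ × PR = (60, 40, 60).
Using P: P_1 has equation 60x + 40y + 60z = -160.
Substitute r = (-5, 12, 5) + t(2, -5, -4) into the plane: 480 + (-320)t = -160, so t = 2.
Intersection: (-5, 12, 5) + 2·(2, -5, -4) = (-1, 2, -3).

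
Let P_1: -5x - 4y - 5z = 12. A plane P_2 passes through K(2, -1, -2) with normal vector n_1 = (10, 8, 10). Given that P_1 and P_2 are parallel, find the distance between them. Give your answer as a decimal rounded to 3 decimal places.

0.985

P_2: n_1·r = n_1·K gives 10x + 8y + 10z = -8.
Rescale P_2 by 1/(-2): -5x - 4y - 5z = 4. Then distance = |12 − 4| / √66 ≈ 0.985.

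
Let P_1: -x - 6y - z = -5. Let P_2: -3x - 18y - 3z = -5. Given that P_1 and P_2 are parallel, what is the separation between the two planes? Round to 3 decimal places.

Rescale P_2 by 1/3: -x - 6y - z = -5/3. Then distance = |-5 − (-5/3)| / √38 ≈ 0.541.

0.541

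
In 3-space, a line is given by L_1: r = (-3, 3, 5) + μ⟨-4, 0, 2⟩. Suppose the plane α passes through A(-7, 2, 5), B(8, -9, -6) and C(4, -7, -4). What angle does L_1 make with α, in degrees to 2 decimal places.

18.43

AB = (15, -11, -11), AC = (11, -9, -9); a normal to α is AB × AC = (0, 14, -14).
Using A: α has equation 14y - 14z = -42.
sin θ = |n·v| / (|n||v|) = |-28| / (√392 · √20) = 0.31623.
θ ≈ 18.43°.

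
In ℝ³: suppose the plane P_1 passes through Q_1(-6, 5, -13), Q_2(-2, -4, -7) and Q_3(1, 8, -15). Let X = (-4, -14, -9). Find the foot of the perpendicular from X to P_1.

Q_1Q_2 = (4, -9, 6), Q_1Q_3 = (7, 3, -2); a normal to P_1 is Q_1Q_2 × Q_1Q_3 = (0, 50, 75).
Using Q_1: P_1 has equation 50y + 75z = -725.
Foot = X − λn with λ = (n·X − d)/|n|² = (-1375 − (-725))/8125 = -2/25.
Foot = (-4, -14, -9) − (-2/25)·(0, 50, 75) = (-4, -10, -3).

(-4, -10, -3)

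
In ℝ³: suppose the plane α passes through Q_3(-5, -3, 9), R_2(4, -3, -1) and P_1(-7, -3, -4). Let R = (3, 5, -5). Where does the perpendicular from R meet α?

(3, -3, -5)

Q_3R_2 = (9, 0, -10), Q_3P_1 = (-2, 0, -13); a normal to α is Q_3R_2 × Q_3P_1 = (0, 137, 0).
Using Q_3: α has equation 137y = -411.
Foot = R − λn with λ = (n·R − d)/|n|² = (685 − (-411))/18769 = 8/137.
Foot = (3, 5, -5) − (8/137)·(0, 137, 0) = (3, -3, -5).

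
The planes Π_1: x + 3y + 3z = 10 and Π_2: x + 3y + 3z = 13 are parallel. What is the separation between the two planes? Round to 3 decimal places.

Same normal n = (1, 3, 3) with |n| = √19; distance = |10 − 13| / |n| = 3/√19 ≈ 0.688.

0.688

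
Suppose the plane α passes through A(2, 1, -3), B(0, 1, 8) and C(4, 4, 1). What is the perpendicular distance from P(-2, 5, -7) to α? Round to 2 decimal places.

6.13

AB = (-2, 0, 11), AC = (2, 3, 4); a normal to α is AB × AC = (-33, 30, -6).
Using A: α has equation -33x + 30y - 6z = -18.
n·P − d = (-33)·(-2) + (30)·(5) + (-6)·(-7) − (-18) = 276; |n| = √2025.
Distance = |276| / √2025 = 276/√2025 ≈ 6.13.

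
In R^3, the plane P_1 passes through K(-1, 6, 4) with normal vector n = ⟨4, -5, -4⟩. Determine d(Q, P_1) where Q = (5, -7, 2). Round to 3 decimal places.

P_1: n·r = n·K gives 4x - 5y - 4z = -50.
n·Q − d = (4)·(5) + (-5)·(-7) + (-4)·(2) − (-50) = 97; |n| = √57.
Distance = |97| / √57 = 97/√57 ≈ 12.848.

12.848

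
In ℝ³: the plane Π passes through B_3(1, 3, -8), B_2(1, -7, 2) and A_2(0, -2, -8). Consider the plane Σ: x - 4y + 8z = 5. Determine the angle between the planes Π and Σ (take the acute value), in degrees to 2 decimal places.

88.77

B_3B_2 = (0, -10, 10), B_3A_2 = (-1, -5, 0); a normal to Π is B_3B_2 × B_3A_2 = (50, -10, -10).
Using B_3: Π has equation 50x - 10y - 10z = 100.
cos θ = |n₁·n₂| / (|n₁||n₂|) = |10| / (√2700 · √81).
θ = arccos(0.02138) ≈ 88.77°.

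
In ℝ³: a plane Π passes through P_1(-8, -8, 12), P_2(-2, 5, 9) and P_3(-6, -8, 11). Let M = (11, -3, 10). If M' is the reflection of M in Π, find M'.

P_1P_2 = (6, 13, -3), P_1P_3 = (2, 0, -1); a normal to Π is P_1P_2 × P_1P_3 = (-13, 0, -26).
Using P_1: Π has equation -13x - 26z = -208.
λ = (n·M − d)/|n|² = (-403 − (-208))/845 = -3/13.
Reflection = M − 2λn = (11, -3, 10) − (-6/13)·(-13, 0, -26) = (5, -3, -2).

(5, -3, -2)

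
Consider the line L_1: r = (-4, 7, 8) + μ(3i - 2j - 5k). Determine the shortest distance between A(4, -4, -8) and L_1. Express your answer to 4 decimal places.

Taking (-4, 7, 8) on L_1 with direction v = (3, -2, -5): w = A − (-4, 7, 8) = (8, -11, -16), and w × v = (23, -8, 17).
Distance = |w × v| / |v| = √882 / √38 ≈ 4.8177.

4.8177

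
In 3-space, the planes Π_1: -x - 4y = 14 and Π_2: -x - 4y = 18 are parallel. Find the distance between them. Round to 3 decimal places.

Same normal n = (-1, -4, 0) with |n| = √17; distance = |14 − 18| / |n| = 4/√17 ≈ 0.970.

0.970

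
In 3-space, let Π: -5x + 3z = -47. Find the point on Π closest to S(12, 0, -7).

Foot = S − λn with λ = (n·S − d)/|n|² = (-81 − (-47))/34 = -1.
Foot = (12, 0, -7) − (-1)·(-5, 0, 3) = (7, 0, -4).

(7, 0, -4)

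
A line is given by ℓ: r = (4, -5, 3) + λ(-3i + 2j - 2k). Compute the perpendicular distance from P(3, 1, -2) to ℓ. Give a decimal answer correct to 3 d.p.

5.023

Taking (4, -5, 3) on ℓ with direction v = (-3, 2, -2): w = P − (4, -5, 3) = (-1, 6, -5), and w × v = (-2, 13, 16).
Distance = |w × v| / |v| = √429 / √17 ≈ 5.023.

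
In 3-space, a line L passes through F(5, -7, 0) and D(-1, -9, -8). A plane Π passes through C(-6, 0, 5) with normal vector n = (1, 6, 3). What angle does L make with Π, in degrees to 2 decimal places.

37.39

A direction vector for L is D − F = (-6, -2, -8).
Π: n·r = n·C gives x + 6y + 3z = 9.
sin θ = |n·v| / (|n||v|) = |-42| / (√46 · √104) = 0.60723.
θ ≈ 37.39°.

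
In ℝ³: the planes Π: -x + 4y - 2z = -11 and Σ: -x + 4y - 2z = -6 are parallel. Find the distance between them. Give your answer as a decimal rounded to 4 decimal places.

1.0911

Same normal n = (-1, 4, -2) with |n| = √21; distance = |-11 − (-6)| / |n| = 5/√21 ≈ 1.0911.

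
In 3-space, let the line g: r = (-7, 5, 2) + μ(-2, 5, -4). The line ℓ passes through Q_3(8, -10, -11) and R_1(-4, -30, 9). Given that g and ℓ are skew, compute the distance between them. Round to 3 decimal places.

17.224

A direction vector for ℓ is R_1 − Q_3 = (-12, -20, 20).
Common perpendicular direction n = (-2, 5, -4) × (-12, -20, 20) = (20, 88, 100).
With w = (8, -10, -11) − (-7, 5, 2) = (15, -15, -13), w · n = -2320.
Distance = |w · n| / |n| = |-2320| / √18144 ≈ 17.224.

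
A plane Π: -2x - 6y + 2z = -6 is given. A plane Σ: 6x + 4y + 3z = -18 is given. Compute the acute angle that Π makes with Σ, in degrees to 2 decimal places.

54.61

cos θ = |n₁·n₂| / (|n₁||n₂|) = |-30| / (√44 · √61).
θ = arccos(0.57907) ≈ 54.61°.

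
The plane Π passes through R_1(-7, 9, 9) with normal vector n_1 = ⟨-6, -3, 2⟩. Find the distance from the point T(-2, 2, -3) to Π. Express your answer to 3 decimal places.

4.714

Π: n_1·r = n_1·R_1 gives -6x - 3y + 2z = 33.
n·T − d = (-6)·(-2) + (-3)·(2) + (2)·(-3) − 33 = -33; |n| = √49.
Distance = |-33| / √49 = 33/√49 ≈ 4.714.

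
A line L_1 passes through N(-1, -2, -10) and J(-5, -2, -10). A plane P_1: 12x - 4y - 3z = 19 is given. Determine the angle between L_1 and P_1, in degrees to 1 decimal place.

A direction vector for L_1 is J − N = (-4, 0, 0).
sin θ = |n·v| / (|n||v|) = |-48| / (√169 · √16) = 0.92308.
θ ≈ 67.4°.

67.4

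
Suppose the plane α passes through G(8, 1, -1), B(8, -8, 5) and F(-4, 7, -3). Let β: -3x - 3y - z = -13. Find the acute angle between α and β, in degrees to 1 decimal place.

GB = (0, -9, 6), GF = (-12, 6, -2); a normal to α is GB × GF = (-18, -72, -108).
Using G: α has equation -18x - 72y - 108z = -108.
cos θ = |n₁·n₂| / (|n₁||n₂|) = |378| / (√17172 · √19).
θ = arccos(0.66177) ≈ 48.6°.

48.6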